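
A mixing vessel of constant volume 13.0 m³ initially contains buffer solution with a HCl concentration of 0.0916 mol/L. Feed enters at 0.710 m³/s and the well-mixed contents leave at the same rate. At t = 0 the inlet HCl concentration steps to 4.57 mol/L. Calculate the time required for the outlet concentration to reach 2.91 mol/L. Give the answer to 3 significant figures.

Species balance: V dC/dt = Q(C_in − C) ⇒ τ = V/Q = 18.310 s.
C(t) = C_in + (C₀ − C_in) e^(−t/τ). Set C = 2.91 and solve for t:
e^(−t/τ) = (C − C_in)/(C₀ − C_in) = (2.91 − 4.57)/(0.0916 − 4.57) = 0.37067
t = −τ ln(…) = 18.310 × 0.99245 = 18.172 s.

18.2 s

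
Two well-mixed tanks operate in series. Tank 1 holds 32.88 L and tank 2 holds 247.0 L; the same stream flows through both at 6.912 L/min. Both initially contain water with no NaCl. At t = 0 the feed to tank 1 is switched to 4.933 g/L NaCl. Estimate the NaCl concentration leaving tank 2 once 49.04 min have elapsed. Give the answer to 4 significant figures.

3.490 g/L

Each tank obeys Vᵢ dCᵢ/dt = Q(Cᵢ₋₁ − Cᵢ), so τᵢ = Vᵢ/Q.
τ₁ = 32.88/6.912 = 4.75694 min; τ₂ = 247.0/6.912 = 35.7350 min.
Tank 1: C₁ = C_in(1 − e^(−t/τ₁)). Tank 2 (τ₁ ≠ τ₂): C₂ = C_in[1 − (τ₁ e^(−t/τ₁) − τ₂ e^(−t/τ₂))/(τ₁ − τ₂)].
At t = 49.04: e^(−t/τ₁) = 3.33271e-05, e^(−t/τ₂) = 0.253517.
C₂ = 4.933·[1 − (4.75694·3.33271e-05 − 35.7350·0.253517)/(-30.9780)] = 4.933·0.707559 = 3.49039 g/L.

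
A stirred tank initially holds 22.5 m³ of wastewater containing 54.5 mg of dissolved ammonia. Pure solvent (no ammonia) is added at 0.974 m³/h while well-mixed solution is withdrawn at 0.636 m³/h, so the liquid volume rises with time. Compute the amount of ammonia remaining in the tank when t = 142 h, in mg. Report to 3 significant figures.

6.36 mg

Let m(t) be the amount of ammonia. Volume: V(t) = V₀ + (Q_in − Q_out) t = 22.5 + 0.33800 t; V(142) = 70.496 m³.
Species balance (pure solvent in): dm/dt = −Q_out · m/V(t).
dm/m = −Q_out dt/(V₀ + 0.33800 t); integrating gives ln(m/m₀) = −(Q_out/(Q_in−Q_out)) ln(V/V₀).
m = m₀ (V₀/V)^(Q_out/(Q_in−Q_out)) = 54.5 × (22.5/70.496)^(1.8817) = 6.3552 mg.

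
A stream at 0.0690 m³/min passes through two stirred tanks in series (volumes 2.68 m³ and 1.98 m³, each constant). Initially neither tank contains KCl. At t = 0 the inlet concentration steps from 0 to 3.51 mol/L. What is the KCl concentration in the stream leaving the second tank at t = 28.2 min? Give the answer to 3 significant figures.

0.724 mol/L

Each tank obeys Vᵢ dCᵢ/dt = Q(Cᵢ₋₁ − Cᵢ), so τᵢ = Vᵢ/Q.
τ₁ = 2.68/0.0690 = 38.841 min; τ₂ = 1.98/0.0690 = 28.696 min.
Solving the cascade with C₁(0)=C₂(0)=0 gives C₂(t) = C_in[1 − (τ₁ e^(−t/τ₁) − τ₂ e^(−t/τ₂))/(τ₁ − τ₂)].
At t = 28.2: e^(−t/τ₁) = 0.48382, e^(−t/τ₂) = 0.37429.
C₂ = 3.51·[1 − (38.841·0.48382 − 28.696·0.37429)/(10.145)] = 3.51·0.20637 = 0.72435 mol/L.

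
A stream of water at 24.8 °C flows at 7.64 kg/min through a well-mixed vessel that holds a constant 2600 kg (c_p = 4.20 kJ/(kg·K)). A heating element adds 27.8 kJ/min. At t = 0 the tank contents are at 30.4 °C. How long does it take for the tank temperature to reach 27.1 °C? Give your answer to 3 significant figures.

Energy balance: M c_p dT/dt = ṁ c_p (T_in − T) + 27.8.
τ = M/ṁ = 340.31 min; T_ss = T_in + Q̇/(ṁ c_p) = 25.666 °C.
T(t) = T_ss + (T₀ − T_ss) e^(−t/τ). Set T = 27.1:
e^(−t/τ) = (27.1 − 25.666)/(30.4 − 25.666) = 0.30286
t = −340.31 · ln(0.30286) = 406.50 min.

406 min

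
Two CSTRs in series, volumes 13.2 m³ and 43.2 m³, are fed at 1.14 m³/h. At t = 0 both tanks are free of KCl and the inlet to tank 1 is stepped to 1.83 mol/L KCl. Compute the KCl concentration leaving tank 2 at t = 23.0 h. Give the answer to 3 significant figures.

Species balance on tank i: dCᵢ/dt = (Cᵢ₋₁ − Cᵢ)/τᵢ with τᵢ = Vᵢ/Q.
τ₁ = 13.2/1.14 = 11.579 h; τ₂ = 43.2/1.14 = 37.895 h.
Solving the cascade with C₁(0)=C₂(0)=0 gives C₂(t) = C_in[1 − (τ₁ e^(−t/τ₁) − τ₂ e^(−t/τ₂))/(τ₁ − τ₂)].
At t = 23.0: e^(−t/τ₁) = 0.13719, e^(−t/τ₂) = 0.54501.
C₂ = 1.83·[1 − (11.579·0.13719 − 37.895·0.54501)/(-26.316)] = 1.83·0.27555 = 0.50425 mol/L.

0.504 mol/L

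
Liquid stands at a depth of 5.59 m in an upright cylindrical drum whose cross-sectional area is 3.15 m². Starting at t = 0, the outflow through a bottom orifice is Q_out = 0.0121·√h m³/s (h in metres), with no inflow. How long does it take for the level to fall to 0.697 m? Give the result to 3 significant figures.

796 s

With no inflow, A dh/dt = −0.0121 √h.
Separate and integrate: 2(√h − √h₀) = −(0.0121/A) t.
t = 2A(√h₀ − √h)/0.0121 = 2·3.15·(√5.59 − √0.697)/0.0121
  = 6.3000 × (2.3643 − 0.83487) / 0.0121 = 796.33 s.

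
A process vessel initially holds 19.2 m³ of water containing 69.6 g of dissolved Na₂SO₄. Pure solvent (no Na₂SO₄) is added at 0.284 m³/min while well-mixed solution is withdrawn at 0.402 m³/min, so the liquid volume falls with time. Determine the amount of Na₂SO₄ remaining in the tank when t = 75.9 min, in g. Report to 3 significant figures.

Total volume: dV/dt = Q_in − Q_out = -0.11800 m³/min, so V(t) = 19.2 − 0.11800 t and V(75.9) = 10.244 m³.
Solute balance: dm/dt = 0 − Q_out C = −Q_out m/V(t).
dm/m = −Q_out dt/(V₀ − 0.11800 t); integrating gives ln(m/m₀) = −(Q_out/(Q_in−Q_out)) ln(V/V₀).
m = m₀ (V₀/V)^(Q_out/(Q_in−Q_out)) = 69.6 × (19.2/10.244)^(-3.4068) = 8.1866 g.

8.19 g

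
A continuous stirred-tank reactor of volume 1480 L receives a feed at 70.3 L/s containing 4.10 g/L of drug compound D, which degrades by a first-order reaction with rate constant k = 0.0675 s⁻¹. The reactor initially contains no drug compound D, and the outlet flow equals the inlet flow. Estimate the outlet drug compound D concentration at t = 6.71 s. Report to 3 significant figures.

0.911 g/L

Species balance: V dC/dt = Q C_in − Q C − k V C.
dC/dt = (Q/V) C_in − (Q/V + k) C; effective rate a = Q/V + k = 0.047500 + 0.0675 = 0.11500 s⁻¹.
C_ss = Q C_in/(Q + kV) = 1.6935 g/L; C(t) = C_ss + (C₀ − C_ss) e^(−a t).
C(6.71) = 1.6935 + (-1.6935)·e^(−0.11500·6.71) = 1.6935 + (-1.6935)·0.46225 = 0.91067 g/L.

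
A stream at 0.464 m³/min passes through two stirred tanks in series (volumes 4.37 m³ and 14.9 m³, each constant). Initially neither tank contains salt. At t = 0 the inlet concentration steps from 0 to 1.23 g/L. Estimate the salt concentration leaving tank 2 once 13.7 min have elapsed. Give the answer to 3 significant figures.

Each tank obeys Vᵢ dCᵢ/dt = Q(Cᵢ₋₁ − Cᵢ), so τᵢ = Vᵢ/Q.
τ₁ = 4.37/0.464 = 9.4181 min; τ₂ = 14.9/0.464 = 32.112 min.
Solving the cascade with C₁(0)=C₂(0)=0 gives C₂(t) = C_in[1 − (τ₁ e^(−t/τ₁) − τ₂ e^(−t/τ₂))/(τ₁ − τ₂)].
At t = 13.7: e^(−t/τ₁) = 0.23348, e^(−t/τ₂) = 0.65270.
C₂ = 1.23·[1 − (9.4181·0.23348 − 32.112·0.65270)/(-22.694)] = 1.23·0.17332 = 0.21318 g/L.

0.213 g/L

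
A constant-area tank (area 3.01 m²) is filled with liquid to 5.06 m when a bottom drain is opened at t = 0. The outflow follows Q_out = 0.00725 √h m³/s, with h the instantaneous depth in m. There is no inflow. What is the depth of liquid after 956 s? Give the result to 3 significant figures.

With no inflow, A dh/dt = −0.00725 √h.
Separate and integrate: 2(√h − √h₀) = −(0.00725/A) t.
√h = √5.06 − 0.00725·956/(2·3.01) = 2.2494 − 1.1513 = 1.0981.
h = 1.0981² = 1.2059 m.

1.21 m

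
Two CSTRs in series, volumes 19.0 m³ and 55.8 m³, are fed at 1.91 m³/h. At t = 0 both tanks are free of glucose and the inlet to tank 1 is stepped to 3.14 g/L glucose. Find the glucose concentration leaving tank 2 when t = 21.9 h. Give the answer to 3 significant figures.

1.07 g/L

Species balance on tank i: dCᵢ/dt = (Cᵢ₋₁ − Cᵢ)/τᵢ with τᵢ = Vᵢ/Q.
τ₁ = 19.0/1.91 = 9.9476 h; τ₂ = 55.8/1.91 = 29.215 h.
Solving the cascade with C₁(0)=C₂(0)=0 gives C₂(t) = C_in[1 − (τ₁ e^(−t/τ₁) − τ₂ e^(−t/τ₂))/(τ₁ − τ₂)].
At t = 21.9: e^(−t/τ₁) = 0.11063, e^(−t/τ₂) = 0.47254.
C₂ = 3.14·[1 − (9.9476·0.11063 − 29.215·0.47254)/(-19.267)] = 3.14·0.34060 = 1.0695 g/L.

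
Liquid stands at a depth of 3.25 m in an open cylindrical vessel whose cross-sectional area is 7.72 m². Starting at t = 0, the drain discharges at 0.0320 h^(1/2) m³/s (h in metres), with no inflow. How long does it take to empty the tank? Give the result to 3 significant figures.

A dh/dt = −Q_out = −0.0320 √h.
Separate and integrate: 2(√h − √h₀) = −(0.0320/A) t.
Tank is empty when √h = 0: t_empty = 2A√h₀/0.0320.
t_empty = 2·7.72·√3.25/0.0320 = 15.440·1.8028/0.0320 = 869.84 s.

870 s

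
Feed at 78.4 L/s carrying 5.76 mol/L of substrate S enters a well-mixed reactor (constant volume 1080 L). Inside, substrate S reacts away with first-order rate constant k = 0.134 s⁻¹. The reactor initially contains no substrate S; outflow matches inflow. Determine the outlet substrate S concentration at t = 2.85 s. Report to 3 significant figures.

Species balance: V dC/dt = Q C_in − Q C − k V C.
dC/dt = (Q/V) C_in − (Q/V + k) C; effective rate a = Q/V + k = 0.072593 + 0.134 = 0.20659 s⁻¹.
C_ss = Q C_in/(Q + kV) = 2.0240 mol/L; C(t) = C_ss + (C₀ − C_ss) e^(−a t).
C(2.85) = 2.0240 + (-2.0240)·e^(−0.20659·2.85) = 2.0240 + (-2.0240)·0.55500 = 0.90066 mol/L.

0.901 mol/L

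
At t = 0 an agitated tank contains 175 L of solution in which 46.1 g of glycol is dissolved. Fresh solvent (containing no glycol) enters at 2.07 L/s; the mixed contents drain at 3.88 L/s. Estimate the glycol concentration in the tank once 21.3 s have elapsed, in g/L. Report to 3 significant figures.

Let m(t) be the amount of glycol. Volume: V(t) = V₀ + (Q_in − Q_out) t = 175 − 1.8100 t; V(21.3) = 136.45 L.
No glycol enters, so dm/dt = −Q_out · (m/V).
Separate: dm/m = −Q_out dt/V(t) ⇒ ln(m/m₀) = −(Q_out/(Q_in−Q_out)) ln(V/V₀).
m = m₀ (V₀/V)^(Q_out/(Q_in−Q_out)) = 46.1 × (175/136.45)^(-2.1436) = 27.041 g.
C = m/V = 27.041/136.45 = 0.19818 g/L.

0.198 g/L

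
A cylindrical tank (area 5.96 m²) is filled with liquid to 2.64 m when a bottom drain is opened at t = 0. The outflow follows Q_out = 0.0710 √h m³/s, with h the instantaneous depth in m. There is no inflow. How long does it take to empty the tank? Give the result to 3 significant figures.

A dh/dt = −Q_out = −0.0710 √h.
Separate and integrate: 2(√h − √h₀) = −(0.0710/A) t.
Set h = 0: 2√h₀ = (0.0710/A) t_empty ⇒ t_empty = 2A√h₀/0.0710.
t_empty = 2·5.96·√2.64/0.0710 = 11.920·1.6248/0.0710 = 272.78 s.

273 s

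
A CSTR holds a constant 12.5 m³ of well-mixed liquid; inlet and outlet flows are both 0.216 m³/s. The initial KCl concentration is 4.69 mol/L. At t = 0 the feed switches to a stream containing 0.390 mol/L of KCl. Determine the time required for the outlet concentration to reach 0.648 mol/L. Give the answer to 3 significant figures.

Species balance: V dC/dt = Q(C_in − C) ⇒ τ = V/Q = 57.870 s.
C(t) = C_in + (C₀ − C_in) e^(−t/τ). Set C = 0.648 and solve for t:
e^(−t/τ) = (C − C_in)/(C₀ − C_in) = (0.648 − 0.390)/(4.69 − 0.390) = 0.060000
t = −τ ln(…) = 57.870 × 2.8134 = 162.81 s.

163 s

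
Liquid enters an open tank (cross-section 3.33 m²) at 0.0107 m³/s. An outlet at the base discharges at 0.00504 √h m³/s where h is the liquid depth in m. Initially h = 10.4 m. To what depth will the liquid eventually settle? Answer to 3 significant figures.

4.51 m

Level balance: A dh/dt = 0.0107 − 0.00504 √h. Setting dh/dt = 0:
Q_in = 0.00504 √h_ss ⇒ √h_ss = 0.0107/0.00504 = 2.1230.
h_ss = 2.1230² = 4.5072 m. (Since h₀ = 10.4 m > h_ss, the level will fall toward this value.)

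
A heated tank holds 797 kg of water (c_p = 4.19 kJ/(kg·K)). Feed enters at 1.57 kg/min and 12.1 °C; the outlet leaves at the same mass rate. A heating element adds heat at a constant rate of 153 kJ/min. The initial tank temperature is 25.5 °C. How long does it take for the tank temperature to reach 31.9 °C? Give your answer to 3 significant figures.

M c_p dT/dt = ṁ c_p (T_in − T) + Q̇.
τ = M/ṁ = 507.64 min; T_ss = T_in + Q̇/(ṁ c_p) = 35.358 °C.
T(t) = T_ss + (T₀ − T_ss) e^(−t/τ). Set T = 31.9:
e^(−t/τ) = (31.9 − 35.358)/(25.5 − 35.358) = 0.35080
t = −507.64 · ln(0.35080) = 531.78 min.

532 min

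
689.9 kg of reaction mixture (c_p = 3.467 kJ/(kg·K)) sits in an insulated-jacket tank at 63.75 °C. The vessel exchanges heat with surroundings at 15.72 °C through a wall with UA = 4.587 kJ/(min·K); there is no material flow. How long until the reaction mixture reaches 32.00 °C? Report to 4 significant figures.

564.1 min

Lumped-capacitance energy balance: M c_p dT/dt = UA(T_amb − T).
τ = M c_p/UA = 521.448 min; T_ss = T_amb = 15.7200 °C.
T(t) = T_ss + (T₀ − T_ss)e^(−t/τ); set T = 32.00:
t = −τ ln[(T − T_ss)/(T₀ − T_ss)] = −521.448 · ln(0.338955) = 564.149 min.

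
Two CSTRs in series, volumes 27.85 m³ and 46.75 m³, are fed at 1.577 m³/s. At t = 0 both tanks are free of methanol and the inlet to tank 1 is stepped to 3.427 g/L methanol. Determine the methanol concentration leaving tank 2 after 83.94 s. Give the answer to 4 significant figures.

Time constants: τᵢ = Vᵢ/Q for each well-mixed tank.
τ₁ = 27.85/1.577 = 17.6601 s; τ₂ = 46.75/1.577 = 29.6449 s.
Solving the cascade with C₁(0)=C₂(0)=0 gives C₂(t) = C_in[1 − (τ₁ e^(−t/τ₁) − τ₂ e^(−t/τ₂))/(τ₁ − τ₂)].
At t = 83.94: e^(−t/τ₁) = 0.00862506, e^(−t/τ₂) = 0.0589234.
C₂ = 3.427·[1 − (17.6601·0.00862506 − 29.6449·0.0589234)/(-11.9848)] = 3.427·0.866960 = 2.97107 g/L.

2.971 g/L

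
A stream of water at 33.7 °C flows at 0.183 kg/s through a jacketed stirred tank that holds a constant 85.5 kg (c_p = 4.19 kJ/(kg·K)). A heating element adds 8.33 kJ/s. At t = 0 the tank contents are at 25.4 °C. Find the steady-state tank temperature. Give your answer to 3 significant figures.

44.6 °C

M c_p dT/dt = ṁ c_p (T_in − T) + Q̇.
At steady state dT/dt = 0 ⇒ T_ss = T_in + Q̇/(ṁ c_p) = 33.7 + 8.33/(0.183·4.19) = 44.564 °C.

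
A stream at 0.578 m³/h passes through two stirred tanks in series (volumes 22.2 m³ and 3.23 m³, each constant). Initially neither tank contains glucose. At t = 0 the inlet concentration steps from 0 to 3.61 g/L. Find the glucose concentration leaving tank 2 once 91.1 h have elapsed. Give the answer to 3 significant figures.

Time constants: τᵢ = Vᵢ/Q for each well-mixed tank.
τ₁ = 22.2/0.578 = 38.408 h; τ₂ = 3.23/0.578 = 5.5882 h.
Solving the cascade with C₁(0)=C₂(0)=0 gives C₂(t) = C_in[1 − (τ₁ e^(−t/τ₁) − τ₂ e^(−t/τ₂))/(τ₁ − τ₂)].
At t = 91.1: e^(−t/τ₁) = 0.093305, e^(−t/τ₂) = 8.3193e-08.
C₂ = 3.61·[1 − (38.408·0.093305 − 5.5882·8.3193e-08)/(32.820)] = 3.61·0.89081 = 3.2158 g/L.

3.22 g/L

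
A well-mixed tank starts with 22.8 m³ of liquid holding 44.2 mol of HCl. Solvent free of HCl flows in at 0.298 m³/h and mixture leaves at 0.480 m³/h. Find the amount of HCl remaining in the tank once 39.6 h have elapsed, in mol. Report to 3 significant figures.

Total volume: dV/dt = Q_in − Q_out = -0.18200 m³/h, so V(t) = 22.8 − 0.18200 t and V(39.6) = 15.593 m³.
Species balance (pure solvent in): dm/dt = −Q_out · m/V(t).
Separate: dm/m = −Q_out dt/V(t) ⇒ ln(m/m₀) = −(Q_out/(Q_in−Q_out)) ln(V/V₀).
m = m₀ (V₀/V)^(Q_out/(Q_in−Q_out)) = 44.2 × (22.8/15.593)^(-2.6374) = 16.227 mol.

16.2 mol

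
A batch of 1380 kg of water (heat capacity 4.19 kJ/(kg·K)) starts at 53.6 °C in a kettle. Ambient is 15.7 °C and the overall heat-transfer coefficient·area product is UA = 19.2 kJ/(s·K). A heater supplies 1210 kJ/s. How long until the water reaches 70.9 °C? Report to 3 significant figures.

351 s

Lumped-capacitance energy balance: M c_p dT/dt = UA(T_amb − T) + Q̇.
τ = M c_p/UA = 301.16 s; T_ss = T_amb + Q̇/UA = 15.7 + 1210/19.2 = 78.721 °C.
T(t) = T_ss + (T₀ − T_ss)e^(−t/τ); set T = 70.9:
t = −τ ln[(T − T_ss)/(T₀ − T_ss)] = −301.16 · ln(0.31133) = 351.42 s.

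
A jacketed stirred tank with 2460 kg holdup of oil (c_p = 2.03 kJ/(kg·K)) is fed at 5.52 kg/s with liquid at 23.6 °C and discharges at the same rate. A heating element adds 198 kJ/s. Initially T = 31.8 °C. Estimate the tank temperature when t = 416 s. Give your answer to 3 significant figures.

Unsteady energy balance on the tank contents: M c_p dT/dt = ṁ c_p (T_in − T) + 198.
Rearrange: dT/dt = (T_ss − T)/τ with τ = M/ṁ = 445.65 s and T_ss = T_in + Q̇/(ṁ c_p) = 41.270 °C.
This is linear first-order; T(t) = T_ss + (T₀ − T_ss) e^(−t/τ).
T(416) = 41.270 + (-9.4697)·e^(−416/445.65) = 41.270 + (-9.4697)·0.39319 = 37.546 °C.

37.5 °C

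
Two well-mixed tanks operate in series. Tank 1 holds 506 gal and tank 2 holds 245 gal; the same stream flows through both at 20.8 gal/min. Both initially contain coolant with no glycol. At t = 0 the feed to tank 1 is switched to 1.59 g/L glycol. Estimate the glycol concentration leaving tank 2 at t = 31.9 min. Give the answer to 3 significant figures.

0.859 g/L

Time constants: τᵢ = Vᵢ/Q for each well-mixed tank.
τ₁ = 506/20.8 = 24.327 min; τ₂ = 245/20.8 = 11.779 min.
Tank 1: C₁ = C_in(1 − e^(−t/τ₁)). Tank 2 (τ₁ ≠ τ₂): C₂ = C_in[1 − (τ₁ e^(−t/τ₁) − τ₂ e^(−t/τ₂))/(τ₁ − τ₂)].
At t = 31.9: e^(−t/τ₁) = 0.26947, e^(−t/τ₂) = 0.066654.
C₂ = 1.59·[1 − (24.327·0.26947 − 11.779·0.066654)/(12.548)] = 1.59·0.54015 = 0.85884 g/L.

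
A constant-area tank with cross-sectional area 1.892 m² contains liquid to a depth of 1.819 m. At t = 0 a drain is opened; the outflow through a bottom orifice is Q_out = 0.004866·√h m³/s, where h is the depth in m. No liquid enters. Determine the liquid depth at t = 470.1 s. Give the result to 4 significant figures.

Mass balance (ρ constant): A dh/dt = −0.004866 √h.
This is separable: 2 d(√h)/dt = −0.004866/A, so √h = √h₀ − (0.004866/(2A)) t.
√h = √1.819 − 0.004866·470.1/(2·1.892) = 1.34870 − 0.604521 = 0.744182.
h = 0.744182² = 0.553807 m.

0.5538 m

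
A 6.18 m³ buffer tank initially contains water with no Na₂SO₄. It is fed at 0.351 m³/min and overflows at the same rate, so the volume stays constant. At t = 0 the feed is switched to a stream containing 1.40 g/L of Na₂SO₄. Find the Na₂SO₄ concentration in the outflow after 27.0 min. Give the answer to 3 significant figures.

Accumulation = in − out for the solute gives V dC/dt = Q(C_in − C).
Time constant τ = V/Q = 6.18/0.351 = 17.607 min.
Integrating: C(t) = C_in + (C₀ − C_in) e^(−t/τ).
C(27.0) = 1.40 + (0 − 1.40)·e^(−27.0/17.607) = 1.40 + (-1.4000)·0.21578 = 1.0979 g/L.

1.10 g/L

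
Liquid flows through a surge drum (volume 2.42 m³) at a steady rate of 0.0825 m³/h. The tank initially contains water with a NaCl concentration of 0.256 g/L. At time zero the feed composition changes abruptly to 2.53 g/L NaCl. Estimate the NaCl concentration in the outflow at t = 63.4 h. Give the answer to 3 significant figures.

2.27 g/L

Transient balance on the dissolved component: V dC/dt = Q(C_in − C).
Rewrite as dC/dt + C/τ = C_in/τ, τ = V/Q = 29.333 h.
Integrating: C(t) = C_in + (C₀ − C_in) e^(−t/τ).
C(63.4) = 2.53 + (0.256 − 2.53)·e^(−63.4/29.333) = 2.53 + (-2.2740)·0.11517 = 2.2681 g/L.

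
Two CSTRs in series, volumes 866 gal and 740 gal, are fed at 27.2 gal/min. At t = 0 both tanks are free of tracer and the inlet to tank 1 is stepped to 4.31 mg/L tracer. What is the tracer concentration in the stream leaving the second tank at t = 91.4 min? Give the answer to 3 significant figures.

3.51 mg/L

Each tank obeys Vᵢ dCᵢ/dt = Q(Cᵢ₋₁ − Cᵢ), so τᵢ = Vᵢ/Q.
τ₁ = 866/27.2 = 31.838 min; τ₂ = 740/27.2 = 27.206 min.
Solving the cascade with C₁(0)=C₂(0)=0 gives C₂(t) = C_in[1 − (τ₁ e^(−t/τ₁) − τ₂ e^(−t/τ₂))/(τ₁ − τ₂)].
At t = 91.4: e^(−t/τ₁) = 0.056656, e^(−t/τ₂) = 0.034750.
C₂ = 4.31·[1 − (31.838·0.056656 − 27.206·0.034750)/(4.6324)] = 4.31·0.81469 = 3.5113 mg/L.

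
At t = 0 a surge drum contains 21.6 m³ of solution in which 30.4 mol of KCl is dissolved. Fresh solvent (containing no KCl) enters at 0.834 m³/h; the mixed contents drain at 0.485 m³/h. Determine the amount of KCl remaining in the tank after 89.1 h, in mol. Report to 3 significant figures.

Let m(t) be the amount of KCl. Volume: V(t) = V₀ + (Q_in − Q_out) t = 21.6 + 0.34900 t; V(89.1) = 52.696 m³.
No KCl enters, so dm/dt = −Q_out · (m/V).
dm/m = −Q_out dt/(V₀ + 0.34900 t); integrating gives ln(m/m₀) = −(Q_out/(Q_in−Q_out)) ln(V/V₀).
m = m₀ (V₀/V)^(Q_out/(Q_in−Q_out)) = 30.4 × (21.6/52.696)^(1.3897) = 8.8027 mol.

8.80 mol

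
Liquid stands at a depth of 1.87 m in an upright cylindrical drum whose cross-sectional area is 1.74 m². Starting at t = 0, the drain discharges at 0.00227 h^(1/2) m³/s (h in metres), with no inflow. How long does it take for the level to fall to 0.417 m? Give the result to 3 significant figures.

Mass balance (ρ constant): A dh/dt = −0.00227 √h.
∫ h^(−1/2) dh = −(0.00227/A) ∫ dt, giving 2√h = 2√h₀ − (0.00227/A) t.
t = 2A(√h₀ − √h)/0.00227 = 2·1.74·(√1.87 − √0.417)/0.00227
  = 3.4800 × (1.3675 − 0.64576) / 0.00227 = 1106.4 s.

1110 s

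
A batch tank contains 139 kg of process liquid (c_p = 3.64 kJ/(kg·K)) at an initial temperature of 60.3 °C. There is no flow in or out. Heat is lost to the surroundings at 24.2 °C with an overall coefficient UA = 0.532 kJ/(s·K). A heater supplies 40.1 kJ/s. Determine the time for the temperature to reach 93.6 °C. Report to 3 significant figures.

M c_p dT/dt = −UA(T − T_amb) + Q̇.
τ = M c_p/UA = 951.05 s; T_ss = T_amb + Q̇/UA = 24.2 + 40.1/0.532 = 99.576 °C.
T(t) = T_ss + (T₀ − T_ss)e^(−t/τ); set T = 93.6:
t = −τ ln[(T − T_ss)/(T₀ − T_ss)] = −951.05 · ln(0.15215) = 1790.7 s.

1790 s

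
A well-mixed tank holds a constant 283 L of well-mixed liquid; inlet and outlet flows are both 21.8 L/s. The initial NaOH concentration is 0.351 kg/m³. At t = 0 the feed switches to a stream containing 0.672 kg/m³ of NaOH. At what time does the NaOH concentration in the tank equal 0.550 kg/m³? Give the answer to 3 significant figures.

Mass balance on the solute (V constant): V dC/dt = Q(C_in − C), so τ = V/Q = 12.982 s.
C(t) = C_in + (C₀ − C_in) e^(−t/τ). Set C = 0.550 and solve for t:
e^(−t/τ) = (C − C_in)/(C₀ − C_in) = (0.550 − 0.672)/(0.351 − 0.672) = 0.38006
t = −τ ln(…) = 12.982 × 0.96742 = 12.559 s.

12.6 s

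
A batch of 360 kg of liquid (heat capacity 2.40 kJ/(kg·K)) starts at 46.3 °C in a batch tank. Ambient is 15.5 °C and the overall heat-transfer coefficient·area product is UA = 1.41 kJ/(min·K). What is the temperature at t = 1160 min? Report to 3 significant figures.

20.1 °C

Lumped-capacitance energy balance: M c_p dT/dt = UA(T_amb − T).
dT/dt = (T_ss − T)/τ with T_ss = T_amb = 15.500 °C, τ = M c_p/UA = 360·2.40/1.41 = 612.77 min.
Solution: T(t) = T_ss + (T₀ − T_ss) e^(−t/τ).
T(1160) = 15.500 + (30.800)·0.15061 = 20.139 °C.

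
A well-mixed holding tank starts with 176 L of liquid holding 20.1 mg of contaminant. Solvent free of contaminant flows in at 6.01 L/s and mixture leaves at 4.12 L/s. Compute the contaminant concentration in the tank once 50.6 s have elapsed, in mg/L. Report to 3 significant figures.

Let m(t) be the amount of contaminant. Volume: V(t) = V₀ + (Q_in − Q_out) t = 176 + 1.8900 t; V(50.6) = 271.63 L.
Solute balance: dm/dt = 0 − Q_out C = −Q_out m/V(t).
dm/m = −Q_out dt/(V₀ + 1.8900 t); integrating gives ln(m/m₀) = −(Q_out/(Q_in−Q_out)) ln(V/V₀).
m = m₀ (V₀/V)^(Q_out/(Q_in−Q_out)) = 20.1 × (176/271.63)^(2.1799) = 7.8046 mg.
C = m/V = 7.8046/271.63 = 0.028732 mg/L.

0.0287 mg/L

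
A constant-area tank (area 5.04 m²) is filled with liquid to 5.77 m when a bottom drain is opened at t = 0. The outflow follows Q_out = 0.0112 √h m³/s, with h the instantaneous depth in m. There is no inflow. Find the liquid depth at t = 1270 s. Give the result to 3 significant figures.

0.982 m

Mass balance (ρ constant): A dh/dt = −0.0112 √h.
This is separable: 2 d(√h)/dt = −0.0112/A, so √h = √h₀ − (0.0112/(2A)) t.
√h = √5.77 − 0.0112·1270/(2·5.04) = 2.4021 − 1.4111 = 0.99097.
h = 0.99097² = 0.98202 m.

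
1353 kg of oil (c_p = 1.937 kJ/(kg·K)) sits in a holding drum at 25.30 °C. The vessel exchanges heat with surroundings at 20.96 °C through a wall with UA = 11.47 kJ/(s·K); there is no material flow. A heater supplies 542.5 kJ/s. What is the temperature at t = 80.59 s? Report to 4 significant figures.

38.07 °C

M c_p dT/dt = −UA(T − T_amb) + Q̇.
dT/dt = (T_ss − T)/τ with T_ss = T_amb + Q̇/UA = 20.96 + 542.5/11.47 = 68.2573 °C, τ = M c_p/UA = 1353·1.937/11.47 = 228.488 s.
T approaches T_ss exponentially: T(t) = T_ss + (T₀ − T_ss) e^(−t/τ).
T(80.59) = 68.2573 + (-42.9573)·0.702781 = 38.0677 °C.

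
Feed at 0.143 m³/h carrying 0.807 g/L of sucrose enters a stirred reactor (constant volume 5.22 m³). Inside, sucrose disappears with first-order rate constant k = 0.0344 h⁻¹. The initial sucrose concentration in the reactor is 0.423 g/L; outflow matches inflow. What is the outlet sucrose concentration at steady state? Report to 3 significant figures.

0.358 g/L

V dC/dt = Q(C_in − C) − k V C.
Steady state (dC/dt = 0): C_ss = Q C_in/(Q + kV) = C_in/(1 + kV/Q).
C_ss = 0.143·0.807/(0.143 + 0.0344·5.22) = 0.11540/0.32257 = 0.35776 g/L.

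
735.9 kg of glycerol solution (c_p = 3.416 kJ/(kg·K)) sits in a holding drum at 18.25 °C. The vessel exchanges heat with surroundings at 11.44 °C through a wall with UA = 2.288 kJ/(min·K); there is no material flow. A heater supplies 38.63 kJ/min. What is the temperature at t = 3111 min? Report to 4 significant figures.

Heat balance on the well-mixed liquid: M c_p dT/dt = −UA(T − T_amb) + Q̇.
dT/dt = (T_ss − T)/τ with T_ss = T_amb + Q̇/UA = 11.44 + 38.63/2.288 = 28.3237 °C, τ = M c_p/UA = 735.9·3.416/2.288 = 1098.70 min.
T approaches T_ss exponentially: T(t) = T_ss + (T₀ − T_ss) e^(−t/τ).
T(3111) = 28.3237 + (-10.0737)·0.0589233 = 27.7302 °C.

27.73 °C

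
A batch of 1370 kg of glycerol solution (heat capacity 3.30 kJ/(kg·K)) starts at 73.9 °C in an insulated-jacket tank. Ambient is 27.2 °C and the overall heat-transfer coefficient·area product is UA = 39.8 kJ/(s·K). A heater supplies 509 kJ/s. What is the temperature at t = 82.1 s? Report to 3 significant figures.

56.4 °C

M c_p dT/dt = −UA(T − T_amb) + Q̇.
dT/dt = (T_ss − T)/τ with T_ss = T_amb + Q̇/UA = 27.2 + 509/39.8 = 39.989 °C, τ = M c_p/UA = 1370·3.30/39.8 = 113.59 s.
T approaches T_ss exponentially: T(t) = T_ss + (T₀ − T_ss) e^(−t/τ).
T(82.1) = 39.989 + (33.911)·0.48541 = 56.450 °C.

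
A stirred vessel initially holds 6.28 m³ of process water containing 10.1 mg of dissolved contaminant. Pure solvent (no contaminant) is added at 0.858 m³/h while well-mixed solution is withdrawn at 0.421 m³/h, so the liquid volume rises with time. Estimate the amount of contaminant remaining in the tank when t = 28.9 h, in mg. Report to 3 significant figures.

3.49 mg

Let m(t) be the amount of contaminant. Volume: V(t) = V₀ + (Q_in − Q_out) t = 6.28 + 0.43700 t; V(28.9) = 18.909 m³.
No contaminant enters, so dm/dt = −Q_out · (m/V).
dm/m = −Q_out dt/(V₀ + 0.43700 t); integrating gives ln(m/m₀) = −(Q_out/(Q_in−Q_out)) ln(V/V₀).
m = m₀ (V₀/V)^(Q_out/(Q_in−Q_out)) = 10.1 × (6.28/18.909)^(0.96339) = 3.4925 mg.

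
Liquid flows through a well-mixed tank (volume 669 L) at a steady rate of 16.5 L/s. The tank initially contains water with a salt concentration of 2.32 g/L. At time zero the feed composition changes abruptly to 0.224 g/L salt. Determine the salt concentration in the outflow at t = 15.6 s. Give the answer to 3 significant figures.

Accumulation = in − out for the solute gives V dC/dt = Q(C_in − C).
So dC/dt = (C_in − C)/τ with τ = V/Q = 669/16.5 = 40.545 s.
C approaches C_in exponentially: C(t) = C_in + (C₀ − C_in) e^(−t/τ).
C(15.6) = 0.224 + (2.32 − 0.224)·e^(−15.6/40.545) = 0.224 + (2.0960)·0.68062 = 1.6506 g/L.

1.65 g/L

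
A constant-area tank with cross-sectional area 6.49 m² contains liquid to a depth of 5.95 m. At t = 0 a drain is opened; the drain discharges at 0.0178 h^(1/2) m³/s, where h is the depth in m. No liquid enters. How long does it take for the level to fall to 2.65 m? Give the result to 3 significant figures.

592 s

Unsteady balance on liquid volume: A dh/dt = −0.0178 √h.
∫ h^(−1/2) dh = −(0.0178/A) ∫ dt, giving 2√h = 2√h₀ − (0.0178/A) t.
t = 2A(√h₀ − √h)/0.0178 = 2·6.49·(√5.95 − √2.65)/0.0178
  = 12.980 × (2.4393 − 1.6279) / 0.0178 = 591.67 s.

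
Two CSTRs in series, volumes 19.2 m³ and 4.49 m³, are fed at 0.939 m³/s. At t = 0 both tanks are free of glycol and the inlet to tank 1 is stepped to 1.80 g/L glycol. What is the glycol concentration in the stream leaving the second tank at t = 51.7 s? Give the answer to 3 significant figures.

1.61 g/L

Each tank obeys Vᵢ dCᵢ/dt = Q(Cᵢ₋₁ − Cᵢ), so τᵢ = Vᵢ/Q.
τ₁ = 19.2/0.939 = 20.447 s; τ₂ = 4.49/0.939 = 4.7817 s.
Solving the cascade with C₁(0)=C₂(0)=0 gives C₂(t) = C_in[1 − (τ₁ e^(−t/τ₁) − τ₂ e^(−t/τ₂))/(τ₁ − τ₂)].
At t = 51.7: e^(−t/τ₁) = 0.079782, e^(−t/τ₂) = 2.0154e-05.
C₂ = 1.80·[1 − (20.447·0.079782 − 4.7817·2.0154e-05)/(15.666)] = 1.80·0.89587 = 1.6126 g/L.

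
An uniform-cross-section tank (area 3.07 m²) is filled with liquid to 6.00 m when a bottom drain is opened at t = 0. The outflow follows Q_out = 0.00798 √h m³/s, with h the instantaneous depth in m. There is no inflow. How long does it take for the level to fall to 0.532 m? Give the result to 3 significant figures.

With no inflow, A dh/dt = −0.00798 √h.
Separate and integrate: 2(√h − √h₀) = −(0.00798/A) t.
t = 2A(√h₀ − √h)/0.00798 = 2·3.07·(√6.00 − √0.532)/0.00798
  = 6.1400 × (2.4495 − 0.72938) / 0.00798 = 1323.5 s.

1320 s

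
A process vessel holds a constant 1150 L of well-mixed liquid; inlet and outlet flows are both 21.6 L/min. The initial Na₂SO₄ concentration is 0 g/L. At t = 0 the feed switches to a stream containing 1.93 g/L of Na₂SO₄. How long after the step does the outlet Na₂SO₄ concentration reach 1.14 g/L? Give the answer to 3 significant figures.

47.6 min

Species balance: V dC/dt = Q(C_in − C) ⇒ τ = V/Q = 53.241 min.
C(t) = C_in + (C₀ − C_in) e^(−t/τ). Set C = 1.14 and solve for t:
e^(−t/τ) = (C − C_in)/(C₀ − C_in) = (1.14 − 1.93)/(0 − 1.93) = 0.40933
t = −τ ln(…) = 53.241 × 0.89324 = 47.557 min.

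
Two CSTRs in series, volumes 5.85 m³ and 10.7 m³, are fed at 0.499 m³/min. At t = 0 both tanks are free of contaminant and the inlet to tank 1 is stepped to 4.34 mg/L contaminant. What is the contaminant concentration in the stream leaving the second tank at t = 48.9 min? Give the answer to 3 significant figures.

3.44 mg/L

Time constants: τᵢ = Vᵢ/Q for each well-mixed tank.
τ₁ = 5.85/0.499 = 11.723 min; τ₂ = 10.7/0.499 = 21.443 min.
Solving the cascade with C₁(0)=C₂(0)=0 gives C₂(t) = C_in[1 − (τ₁ e^(−t/τ₁) − τ₂ e^(−t/τ₂))/(τ₁ − τ₂)].
At t = 48.9: e^(−t/τ₁) = 0.015435, e^(−t/τ₂) = 0.10224.
C₂ = 4.34·[1 − (11.723·0.015435 − 21.443·0.10224)/(-9.7194)] = 4.34·0.79307 = 3.4419 mg/L.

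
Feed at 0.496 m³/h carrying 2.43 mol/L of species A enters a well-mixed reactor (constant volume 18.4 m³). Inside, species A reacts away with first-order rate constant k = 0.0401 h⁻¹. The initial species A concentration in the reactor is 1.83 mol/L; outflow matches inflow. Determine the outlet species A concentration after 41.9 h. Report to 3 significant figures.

1.03 mol/L

V dC/dt = Q(C_in − C) − k V C.
dC/dt = (Q/V) C_in − (Q/V + k) C; effective rate a = Q/V + k = 0.026957 + 0.0401 = 0.067057 h⁻¹.
C_ss = Q C_in/(Q + kV) = 0.97685 mol/L; C(t) = C_ss + (C₀ − C_ss) e^(−a t).
C(41.9) = 0.97685 + (0.85315)·e^(−0.067057·41.9) = 0.97685 + (0.85315)·0.060225 = 1.0282 mol/L.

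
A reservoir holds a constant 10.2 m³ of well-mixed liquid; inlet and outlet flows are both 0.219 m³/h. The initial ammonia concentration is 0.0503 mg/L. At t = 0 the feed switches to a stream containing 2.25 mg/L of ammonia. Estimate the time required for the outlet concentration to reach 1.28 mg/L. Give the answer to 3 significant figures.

Unsteady species balance (constant V, well mixed): V dC/dt = Q(C_in − C), so τ = V/Q = 46.575 h.
C(t) = C_in + (C₀ − C_in) e^(−t/τ). Set C = 1.28 and solve for t:
e^(−t/τ) = (C − C_in)/(C₀ − C_in) = (1.28 − 2.25)/(0.0503 − 2.25) = 0.44097
t = −τ ln(…) = 46.575 × 0.81878 = 38.135 h.

38.1 h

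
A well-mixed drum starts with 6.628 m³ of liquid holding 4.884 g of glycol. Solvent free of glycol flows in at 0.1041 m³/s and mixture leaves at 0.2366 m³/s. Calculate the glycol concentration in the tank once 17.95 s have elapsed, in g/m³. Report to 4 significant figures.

0.5197 g/m³

Total volume: dV/dt = Q_in − Q_out = -0.132500 m³/s, so V(t) = 6.628 − 0.132500 t and V(17.95) = 4.24962 m³.
Solute balance: dm/dt = 0 − Q_out C = −Q_out m/V(t).
Separate: dm/m = −Q_out dt/V(t) ⇒ ln(m/m₀) = −(Q_out/(Q_in−Q_out)) ln(V/V₀).
m = m₀ (V₀/V)^(Q_out/(Q_in−Q_out)) = 4.884 × (6.628/4.24962)^(-1.78566) = 2.20844 g.
C = m/V = 2.20844/4.24962 = 0.519680 g/m³.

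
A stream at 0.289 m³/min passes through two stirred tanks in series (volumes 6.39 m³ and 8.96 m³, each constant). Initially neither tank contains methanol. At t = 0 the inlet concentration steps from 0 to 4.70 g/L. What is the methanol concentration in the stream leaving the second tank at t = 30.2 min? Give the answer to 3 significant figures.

Each tank obeys Vᵢ dCᵢ/dt = Q(Cᵢ₋₁ − Cᵢ), so τᵢ = Vᵢ/Q.
τ₁ = 6.39/0.289 = 22.111 min; τ₂ = 8.96/0.289 = 31.003 min.
Solving the cascade with C₁(0)=C₂(0)=0 gives C₂(t) = C_in[1 − (τ₁ e^(−t/τ₁) − τ₂ e^(−t/τ₂))/(τ₁ − τ₂)].
At t = 30.2: e^(−t/τ₁) = 0.25516, e^(−t/τ₂) = 0.37754.
C₂ = 4.70·[1 − (22.111·0.25516 − 31.003·0.37754)/(-8.8927)] = 4.70·0.31819 = 1.4955 g/L.

1.50 g/L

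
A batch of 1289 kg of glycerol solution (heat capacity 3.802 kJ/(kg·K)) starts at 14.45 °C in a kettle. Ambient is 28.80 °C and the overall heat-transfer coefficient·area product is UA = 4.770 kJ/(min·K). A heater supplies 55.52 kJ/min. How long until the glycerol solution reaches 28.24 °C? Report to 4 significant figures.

M c_p dT/dt = −UA(T − T_amb) + Q̇.
τ = M c_p/UA = 1027.42 min; T_ss = T_amb + Q̇/UA = 28.80 + 55.52/4.770 = 40.4394 °C.
T(t) = T_ss + (T₀ − T_ss)e^(−t/τ); set T = 28.24:
t = −τ ln[(T − T_ss)/(T₀ − T_ss)] = −1027.42 · ln(0.469399) = 777.037 min.

777.0 min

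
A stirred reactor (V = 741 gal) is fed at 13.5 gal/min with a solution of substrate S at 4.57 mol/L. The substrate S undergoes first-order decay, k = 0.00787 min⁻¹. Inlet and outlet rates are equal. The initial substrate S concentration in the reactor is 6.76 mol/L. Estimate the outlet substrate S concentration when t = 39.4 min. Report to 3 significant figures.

4.47 mol/L

V dC/dt = Q(C_in − C) − k V C.
dC/dt = (Q/V) C_in − (Q/V + k) C; effective rate a = Q/V + k = 0.018219 + 0.00787 = 0.026089 min⁻¹.
C_ss = Q C_in/(Q + kV) = 3.1914 mol/L; C(t) = C_ss + (C₀ − C_ss) e^(−a t).
C(39.4) = 3.1914 + (3.5686)·e^(−0.026089·39.4) = 3.1914 + (3.5686)·0.35776 = 4.4681 mol/L.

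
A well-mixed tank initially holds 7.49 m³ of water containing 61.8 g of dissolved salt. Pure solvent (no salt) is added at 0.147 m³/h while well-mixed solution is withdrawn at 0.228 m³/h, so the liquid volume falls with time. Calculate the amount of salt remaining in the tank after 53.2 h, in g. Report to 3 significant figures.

Total volume: dV/dt = Q_in − Q_out = -0.081000 m³/h, so V(t) = 7.49 − 0.081000 t and V(53.2) = 3.1808 m³.
No salt enters, so dm/dt = −Q_out · (m/V).
Separate: dm/m = −Q_out dt/V(t) ⇒ ln(m/m₀) = −(Q_out/(Q_in−Q_out)) ln(V/V₀).
m = m₀ (V₀/V)^(Q_out/(Q_in−Q_out)) = 61.8 × (7.49/3.1808)^(-2.8148) = 5.5467 g.

5.55 g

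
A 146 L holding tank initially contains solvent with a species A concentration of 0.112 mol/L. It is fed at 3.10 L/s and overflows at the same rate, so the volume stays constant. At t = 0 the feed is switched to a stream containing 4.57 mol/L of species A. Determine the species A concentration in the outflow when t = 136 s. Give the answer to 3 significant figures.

Mass balance on the solute (V constant): V dC/dt = Q(C_in − C).
Time constant τ = V/Q = 146/3.10 = 47.097 s.
This is linear first-order; C(t) = C_in + (C₀ − C_in) e^(−t/τ).
C(136) = 4.57 + (0.112 − 4.57)·e^(−136/47.097) = 4.57 + (-4.4580)·0.055706 = 4.3217 mol/L.

4.32 mol/L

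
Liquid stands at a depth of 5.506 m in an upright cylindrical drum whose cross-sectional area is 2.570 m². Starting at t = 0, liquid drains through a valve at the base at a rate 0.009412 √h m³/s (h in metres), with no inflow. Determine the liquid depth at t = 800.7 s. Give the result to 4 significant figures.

0.7749 m

With no inflow, A dh/dt = −0.009412 √h.
This is separable: 2 d(√h)/dt = −0.009412/A, so √h = √h₀ − (0.009412/(2A)) t.
√h = √5.506 − 0.009412·800.7/(2·2.570) = 2.34649 − 1.46618 = 0.880302.
h = 0.880302² = 0.774932 m.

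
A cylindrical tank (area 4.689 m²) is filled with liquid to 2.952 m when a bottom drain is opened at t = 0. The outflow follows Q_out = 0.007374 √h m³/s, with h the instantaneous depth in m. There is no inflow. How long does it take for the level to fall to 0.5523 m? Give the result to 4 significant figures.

A dh/dt = −Q_out = −0.007374 √h.
This is separable: 2 d(√h)/dt = −0.007374/A, so √h = √h₀ − (0.007374/(2A)) t.
t = 2A(√h₀ − √h)/0.007374 = 2·4.689·(√2.952 − √0.5523)/0.007374
  = 9.37800 × (1.71814 − 0.743169) / 0.007374 = 1239.93 s.

1240 s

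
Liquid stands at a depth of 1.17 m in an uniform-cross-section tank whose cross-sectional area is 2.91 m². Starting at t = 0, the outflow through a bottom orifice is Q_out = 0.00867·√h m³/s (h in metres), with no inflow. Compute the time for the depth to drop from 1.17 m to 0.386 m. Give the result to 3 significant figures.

With no inflow, A dh/dt = −0.00867 √h.
∫ h^(−1/2) dh = −(0.00867/A) ∫ dt, giving 2√h = 2√h₀ − (0.00867/A) t.
t = 2A(√h₀ − √h)/0.00867 = 2·2.91·(√1.17 − √0.386)/0.00867
  = 5.8200 × (1.0817 − 0.62129) / 0.00867 = 309.04 s.

309 s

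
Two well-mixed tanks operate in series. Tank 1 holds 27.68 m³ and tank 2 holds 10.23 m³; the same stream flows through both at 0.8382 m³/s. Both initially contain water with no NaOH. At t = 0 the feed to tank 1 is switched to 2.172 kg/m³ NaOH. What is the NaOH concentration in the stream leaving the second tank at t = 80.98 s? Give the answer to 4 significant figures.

Species balance on tank i: dCᵢ/dt = (Cᵢ₋₁ − Cᵢ)/τᵢ with τᵢ = Vᵢ/Q.
τ₁ = 27.68/0.8382 = 33.0231 s; τ₂ = 10.23/0.8382 = 12.2047 s.
Tank 1: C₁ = C_in(1 − e^(−t/τ₁)). Tank 2 (τ₁ ≠ τ₂): C₂ = C_in[1 − (τ₁ e^(−t/τ₁) − τ₂ e^(−t/τ₂))/(τ₁ − τ₂)].
At t = 80.98: e^(−t/τ₁) = 0.0861023, e^(−t/τ₂) = 0.00131340.
C₂ = 2.172·[1 − (33.0231·0.0861023 − 12.2047·0.00131340)/(20.8184)] = 2.172·0.864191 = 1.87702 kg/m³.

1.877 kg/m³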